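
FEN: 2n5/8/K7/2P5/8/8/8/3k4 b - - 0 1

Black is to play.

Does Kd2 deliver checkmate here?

no

After Kd2: white king on a6; in check: no.
White is not in check, so this cannot be checkmate.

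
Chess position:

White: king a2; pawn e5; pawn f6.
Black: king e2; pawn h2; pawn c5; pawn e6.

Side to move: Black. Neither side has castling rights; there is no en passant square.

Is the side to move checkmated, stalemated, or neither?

neither

Black to move; black king on e2.
In check: no.
Legal moves for Black: Kf3, Ke3, Kd3, Kf2, Kd2, Kf1, Ke1, Kd1, c4, h1=Q, h1=R, h1=B, h1=N.
Black has 13 legal moves and is not in check → neither.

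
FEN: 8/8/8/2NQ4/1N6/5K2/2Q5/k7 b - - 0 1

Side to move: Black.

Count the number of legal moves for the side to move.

0

Black to move; king on a1.
In check: no.
Legal moves: none.
Count: 0.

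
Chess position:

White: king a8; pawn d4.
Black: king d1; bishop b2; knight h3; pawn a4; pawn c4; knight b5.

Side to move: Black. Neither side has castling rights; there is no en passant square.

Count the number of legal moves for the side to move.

22

Black to move; king on d1.
In check: no.
Legal moves: Nc7+, Na7, Nd6, Nxd4, Nc3, Na3, Ng5, Nf4, Nf2, Ng1, Bxd4, Bc3, Ba3, Bc1, Ba1, Ke2, Kd2, Kc2, Ke1, Kc1, c3, a3.
Count: 22.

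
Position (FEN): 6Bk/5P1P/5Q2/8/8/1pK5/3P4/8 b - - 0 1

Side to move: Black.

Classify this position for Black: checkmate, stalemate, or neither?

Black to move; black king on h8.
In check: yes, from the white queen on f6.
King squares — g7: attacked by Qf6; h7: attacked by Bg8; g8: attacked by Pf7.
Legal moves for Black: none.
In check with no legal moves → checkmate.

checkmate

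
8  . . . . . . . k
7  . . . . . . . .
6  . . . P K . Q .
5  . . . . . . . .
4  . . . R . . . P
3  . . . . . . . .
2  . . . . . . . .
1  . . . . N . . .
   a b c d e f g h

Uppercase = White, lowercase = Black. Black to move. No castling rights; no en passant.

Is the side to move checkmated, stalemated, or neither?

stalemate

Black to move; black king on h8.
In check: no.
King squares — g7: attacked by Qg6; h7: attacked by Qg6; g8: attacked by Qg6.
Legal moves for Black: none.
Not in check and no legal moves → stalemate.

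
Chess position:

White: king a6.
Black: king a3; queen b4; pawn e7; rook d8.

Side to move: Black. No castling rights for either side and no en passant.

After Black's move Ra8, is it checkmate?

yes

After Ra8: white king on a6; in check: yes, from the black rook on a8.
King squares — a5: attacked by Qb4; b5: attacked by Qb4; b6: attacked by Qb4; a7: attacked by Ra8; b7: attacked by Qb4.
White has no legal moves → checkmate.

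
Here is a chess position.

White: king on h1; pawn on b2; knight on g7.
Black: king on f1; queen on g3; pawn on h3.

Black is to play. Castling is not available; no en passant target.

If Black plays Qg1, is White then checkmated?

After Qg1: white king on h1; in check: yes, from the black queen on g1.
King squares — g1: attacked by Kf1; g2: attacked by Kf1; h2: attacked by Qg1.
White has no legal moves → checkmate.

yes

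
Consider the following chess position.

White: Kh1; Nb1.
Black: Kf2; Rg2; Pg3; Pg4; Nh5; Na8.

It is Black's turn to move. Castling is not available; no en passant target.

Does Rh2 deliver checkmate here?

yes

After Rh2: white king on h1; in check: yes, from the black rook on h2.
King squares — g1: attacked by Kf2; g2: attacked by Kf2; h2: attacked by Pg3.
White has no legal moves → checkmate.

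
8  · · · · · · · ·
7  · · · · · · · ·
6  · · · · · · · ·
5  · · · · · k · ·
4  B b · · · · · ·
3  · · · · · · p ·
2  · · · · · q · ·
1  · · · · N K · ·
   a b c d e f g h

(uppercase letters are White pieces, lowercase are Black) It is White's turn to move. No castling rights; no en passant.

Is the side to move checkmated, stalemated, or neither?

White to move; white king on f1.
In check: yes, from the black queen on f2.
King squares — e1: own knight; g1: attacked by Qf2; e2: attacked by Qf2; f2: attacked by Pg3; g2: attacked by Qf2.
Legal moves for White: none.
In check with no legal moves → checkmate.

checkmate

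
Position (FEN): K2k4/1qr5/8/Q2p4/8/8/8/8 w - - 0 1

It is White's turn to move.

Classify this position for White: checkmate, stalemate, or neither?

White to move; white king on a8.
In check: yes, from the black queen on b7.
King squares — a7: attacked by Qb7; b7: attacked by Rc7; b8: attacked by Qb7.
Legal moves for White: none.
In check with no legal moves → checkmate.

checkmate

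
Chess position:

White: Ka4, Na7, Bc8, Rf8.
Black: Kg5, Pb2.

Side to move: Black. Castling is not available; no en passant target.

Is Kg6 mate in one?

After Kg6: white king on a4; in check: no.
White is not in check, so this cannot be checkmate.

no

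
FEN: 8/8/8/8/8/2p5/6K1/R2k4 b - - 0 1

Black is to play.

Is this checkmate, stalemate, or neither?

Black to move; black king on d1.
In check: yes, from the white rook on a1.
Legal moves for Black: Ke2, Kd2, Kc2.
Black is in check but has 3 legal moves → neither.

neither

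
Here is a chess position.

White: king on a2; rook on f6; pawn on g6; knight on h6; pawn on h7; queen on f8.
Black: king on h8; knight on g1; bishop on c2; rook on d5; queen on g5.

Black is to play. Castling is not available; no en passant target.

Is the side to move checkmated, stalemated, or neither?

checkmate

Black to move; black king on h8.
In check: yes, from the white queen on f8.
King squares — g7: attacked by Qf8; h7: attacked by Pg6; g8: attacked by Nh6.
Legal moves for Black: none.
In check with no legal moves → checkmate.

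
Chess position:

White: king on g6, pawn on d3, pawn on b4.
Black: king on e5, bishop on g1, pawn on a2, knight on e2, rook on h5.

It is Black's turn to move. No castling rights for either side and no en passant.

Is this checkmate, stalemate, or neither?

Black to move; black king on e5.
In check: no.
Legal moves for Black include: Rh8, Rh7, Rh6+, Rg5+, Rf5, Rh4, Rh3, Rh2, Rh1, Ke6, Kd6, Kd5, Kf4, Kd4, Nf4+, Nd4, Ng3, Nc3, ... (list truncated; more exist).
Black has legal moves and is not in check → neither.

neither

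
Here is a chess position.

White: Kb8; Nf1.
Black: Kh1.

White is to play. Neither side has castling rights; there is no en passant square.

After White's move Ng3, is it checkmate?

After Ng3: black king on h1; in check: yes, from the white knight on g3.
Black has 3 legal replies: Kh2, Kg2, Kg1.
In check but a legal move exists → not checkmate.

no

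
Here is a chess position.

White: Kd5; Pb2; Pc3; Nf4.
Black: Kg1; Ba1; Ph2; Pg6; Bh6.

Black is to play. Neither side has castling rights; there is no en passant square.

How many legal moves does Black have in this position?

13

Black to move; king on g1.
In check: no.
Legal moves: Bf8, Bg7, Bg5, Bxf4, Kf2, Kh1, Kf1, Bxb2, g5, h1=Q+, h1=R, h1=B+, h1=N.
Count: 13.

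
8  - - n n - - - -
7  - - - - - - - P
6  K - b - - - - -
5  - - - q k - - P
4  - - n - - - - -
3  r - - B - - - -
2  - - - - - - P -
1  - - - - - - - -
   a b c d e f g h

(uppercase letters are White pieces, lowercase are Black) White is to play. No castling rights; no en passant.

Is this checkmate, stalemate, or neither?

checkmate

White to move; white king on a6.
In check: yes, from the black rook on a3.
King squares — a5: attacked by Ra3; b5: attacked by Qd5; b6: attacked by Nc4; a7: attacked by Ra3; b7: attacked by Bc6.
Legal moves for White: none.
In check with no legal moves → checkmate.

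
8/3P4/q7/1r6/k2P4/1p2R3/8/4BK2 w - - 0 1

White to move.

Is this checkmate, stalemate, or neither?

White to move; white king on f1.
In check: no.
Legal moves for White include: Re8, Re7, Re6, Re5, Re4, Rh3, Rg3, Rf3, Rd3, Rc3, Rxb3, Re2, Kg2, Kf2, Ke2, Kg1, Ba5, Bh4, ... (list truncated; more exist).
White has legal moves and is not in check → neither.

neither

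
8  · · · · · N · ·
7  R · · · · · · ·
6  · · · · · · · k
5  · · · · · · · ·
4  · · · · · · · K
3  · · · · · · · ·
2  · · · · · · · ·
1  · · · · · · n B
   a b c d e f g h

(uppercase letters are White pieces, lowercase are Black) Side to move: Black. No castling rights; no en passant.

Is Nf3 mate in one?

no

After Nf3: white king on h4; in check: yes, from the black knight on f3.
White has 4 legal replies: Kg4, Kh3, Kg3, Bxf3.
In check but a legal move exists → not checkmate.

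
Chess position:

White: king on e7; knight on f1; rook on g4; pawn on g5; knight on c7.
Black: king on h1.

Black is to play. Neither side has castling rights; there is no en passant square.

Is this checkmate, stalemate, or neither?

stalemate

Black to move; black king on h1.
In check: no.
King squares — g1: attacked by Rg4; g2: attacked by Rg4; h2: attacked by Nf1.
Legal moves for Black: none.
Not in check and no legal moves → stalemate.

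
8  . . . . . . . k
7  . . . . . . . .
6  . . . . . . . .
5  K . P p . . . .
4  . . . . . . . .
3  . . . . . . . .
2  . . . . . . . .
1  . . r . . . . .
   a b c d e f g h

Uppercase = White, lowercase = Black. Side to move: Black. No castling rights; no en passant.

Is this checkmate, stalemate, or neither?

Black to move; black king on h8.
In check: no.
Legal moves for Black: Kg8, Kh7, Kg7, Rxc5+, Rc4, Rc3, Rc2, Rh1, Rg1, Rf1, Re1, Rd1, Rb1, Ra1+, d4.
Black has 15 legal moves and is not in check → neither.

neither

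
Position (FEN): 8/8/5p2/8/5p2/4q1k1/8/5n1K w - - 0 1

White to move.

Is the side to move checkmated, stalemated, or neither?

White to move; white king on h1.
In check: no.
King squares — g1: attacked by Qe3; g2: attacked by Kg3; h2: attacked by Nf1.
Legal moves for White: none.
Not in check and no legal moves → stalemate.

stalemate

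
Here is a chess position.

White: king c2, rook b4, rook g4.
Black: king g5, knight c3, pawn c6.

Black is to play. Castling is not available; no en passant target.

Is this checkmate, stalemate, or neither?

neither

Black to move; black king on g5.
In check: yes, from the white rook on g4.
King squares — f4: attacked by Rb4; g4: attacked by Rb4; h4: attacked by Rg4; f5: available; h5: available; f6: available; g6: attacked by Rg4; h6: available.
Legal moves for Black: Kh6, Kf6, Kh5, Kf5.
Black is in check but has 4 legal moves → neither.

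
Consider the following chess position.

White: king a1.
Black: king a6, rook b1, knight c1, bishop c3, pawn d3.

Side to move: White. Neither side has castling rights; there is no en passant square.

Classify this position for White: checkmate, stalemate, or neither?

White to move; white king on a1.
In check: yes, from the black rook on b1 and the black bishop on c3.
King squares — b1: available; a2: attacked by Nc1; b2: attacked by Rb1.
Legal moves for White: Kxb1.
White is in check but has 1 legal move → neither.

neither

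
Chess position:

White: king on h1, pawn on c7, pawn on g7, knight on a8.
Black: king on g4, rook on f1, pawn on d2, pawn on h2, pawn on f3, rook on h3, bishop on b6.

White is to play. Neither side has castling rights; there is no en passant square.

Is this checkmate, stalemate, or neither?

White to move; white king on h1.
In check: yes, from the black rook on f1.
King squares — g1: attacked by Rf1; g2: attacked by Pf3; h2: attacked by Rh3.
Legal moves for White: none.
In check with no legal moves → checkmate.

checkmate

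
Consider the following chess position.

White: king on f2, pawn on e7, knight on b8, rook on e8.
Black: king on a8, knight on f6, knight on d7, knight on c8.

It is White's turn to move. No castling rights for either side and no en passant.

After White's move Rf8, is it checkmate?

After Rf8: black king on a8; in check: no.
Black is not in check, so this cannot be checkmate.

no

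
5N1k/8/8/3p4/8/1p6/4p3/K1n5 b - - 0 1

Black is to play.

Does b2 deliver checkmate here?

no

After b2: white king on a1; in check: yes, from the black pawn on b2.
White has 2 legal replies: Kxb2, Kb1.
In check but a legal move exists → not checkmate.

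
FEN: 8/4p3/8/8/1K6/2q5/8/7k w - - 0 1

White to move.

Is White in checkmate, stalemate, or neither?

neither

White to move; white king on b4.
In check: yes, from the black queen on c3.
Legal moves for White: Kb5, Ka4, Kxc3.
White is in check but has 3 legal moves → neither.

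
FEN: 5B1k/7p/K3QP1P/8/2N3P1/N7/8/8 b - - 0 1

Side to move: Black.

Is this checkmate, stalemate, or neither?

stalemate

Black to move; black king on h8.
In check: no.
King squares — g7: attacked by Pf6; h7: own pawn; g8: attacked by Qe6.
Legal moves for Black: none.
Not in check and no legal moves → stalemate.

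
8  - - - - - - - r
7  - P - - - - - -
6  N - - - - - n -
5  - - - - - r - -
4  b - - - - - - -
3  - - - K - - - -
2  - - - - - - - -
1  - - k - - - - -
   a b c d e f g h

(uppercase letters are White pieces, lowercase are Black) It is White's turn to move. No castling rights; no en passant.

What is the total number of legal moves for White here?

14

White to move; king on d3.
In check: no.
Legal moves: Nb8, Nc7, Nc5, Nb4, Ke4, Kd4, Kc4, Ke3, Kc3, Ke2, b8=Q, b8=R, b8=B, b8=N.
Count: 14.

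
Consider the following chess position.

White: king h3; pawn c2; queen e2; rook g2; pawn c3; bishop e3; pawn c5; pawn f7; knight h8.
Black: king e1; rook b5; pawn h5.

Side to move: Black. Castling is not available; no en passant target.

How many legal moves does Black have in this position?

Black to move; king on e1.
In check: yes, from the white queen on e2.
Legal moves: none.
Count: 0.

0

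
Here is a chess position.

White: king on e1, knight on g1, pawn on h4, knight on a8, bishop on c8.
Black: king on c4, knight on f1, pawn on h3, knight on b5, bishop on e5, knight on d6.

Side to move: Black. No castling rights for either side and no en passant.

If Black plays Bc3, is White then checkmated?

no

After Bc3: white king on e1; in check: yes, from the black bishop on c3.
White has 4 legal replies: Kf2, Ke2, Kxf1, Kd1.
In check but a legal move exists → not checkmate.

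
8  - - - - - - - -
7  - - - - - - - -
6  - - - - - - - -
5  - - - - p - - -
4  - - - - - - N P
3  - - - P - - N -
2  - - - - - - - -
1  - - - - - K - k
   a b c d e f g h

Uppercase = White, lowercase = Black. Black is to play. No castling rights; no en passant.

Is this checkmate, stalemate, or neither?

Black to move; black king on h1.
In check: yes, from the white knight on g3.
King squares — g1: attacked by Kf1; g2: attacked by Kf1; h2: attacked by Ng4.
Legal moves for Black: none.
In check with no legal moves → checkmate.

checkmate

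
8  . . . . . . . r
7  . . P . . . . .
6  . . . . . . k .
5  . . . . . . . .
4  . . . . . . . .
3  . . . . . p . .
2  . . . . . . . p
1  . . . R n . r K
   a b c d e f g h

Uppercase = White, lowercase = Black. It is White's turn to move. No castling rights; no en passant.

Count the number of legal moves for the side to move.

0

White to move; king on h1.
In check: yes, from the black rook on g1.
Legal moves: none.
Count: 0.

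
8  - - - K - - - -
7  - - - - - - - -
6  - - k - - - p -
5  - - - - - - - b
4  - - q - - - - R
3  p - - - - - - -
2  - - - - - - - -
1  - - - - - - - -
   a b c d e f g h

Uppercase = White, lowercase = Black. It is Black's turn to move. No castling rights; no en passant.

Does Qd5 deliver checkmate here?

no

After Qd5: white king on d8; in check: yes, from the black queen on d5.
White has 3 legal replies: Ke8, Kc8, Ke7.
In check but a legal move exists → not checkmate.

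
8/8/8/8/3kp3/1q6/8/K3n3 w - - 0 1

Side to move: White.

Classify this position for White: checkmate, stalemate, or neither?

White to move; white king on a1.
In check: no.
King squares — b1: attacked by Qb3; a2: attacked by Qb3; b2: attacked by Qb3.
Legal moves for White: none.
Not in check and no legal moves → stalemate.

stalemate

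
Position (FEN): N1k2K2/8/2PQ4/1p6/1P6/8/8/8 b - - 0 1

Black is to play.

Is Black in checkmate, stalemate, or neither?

Black to move; black king on c8.
In check: no.
King squares — b7: attacked by Pc6; c7: attacked by Qd6; d7: attacked by Pc6; b8: attacked by Qd6; d8: attacked by Qd6.
Legal moves for Black: none.
Not in check and no legal moves → stalemate.

stalemate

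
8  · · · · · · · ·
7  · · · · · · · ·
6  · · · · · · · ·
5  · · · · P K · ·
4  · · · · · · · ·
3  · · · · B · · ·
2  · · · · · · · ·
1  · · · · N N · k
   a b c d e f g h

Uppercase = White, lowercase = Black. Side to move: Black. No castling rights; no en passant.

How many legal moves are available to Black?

0

Black to move; king on h1.
In check: no.
Legal moves: none.
Count: 0.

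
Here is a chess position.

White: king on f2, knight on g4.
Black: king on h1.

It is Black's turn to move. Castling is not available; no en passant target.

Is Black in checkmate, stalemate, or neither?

stalemate

Black to move; black king on h1.
In check: no.
King squares — g1: attacked by Kf2; g2: attacked by Kf2; h2: attacked by Ng4.
Legal moves for Black: none.
Not in check and no legal moves → stalemate.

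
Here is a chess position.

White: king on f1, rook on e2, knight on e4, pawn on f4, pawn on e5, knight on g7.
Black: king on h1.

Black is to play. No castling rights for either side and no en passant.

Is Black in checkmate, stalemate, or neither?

stalemate

Black to move; black king on h1.
In check: no.
King squares — g1: attacked by Kf1; g2: attacked by Kf1; h2: attacked by Re2.
Legal moves for Black: none.
Not in check and no legal moves → stalemate.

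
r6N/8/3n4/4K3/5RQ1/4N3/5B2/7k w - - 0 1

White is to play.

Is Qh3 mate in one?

yes

After Qh3: black king on h1; in check: yes, from the white queen on h3.
King squares — g1: attacked by Bf2; g2: attacked by Ne3; h2: attacked by Qh3.
Black has no legal moves → checkmate.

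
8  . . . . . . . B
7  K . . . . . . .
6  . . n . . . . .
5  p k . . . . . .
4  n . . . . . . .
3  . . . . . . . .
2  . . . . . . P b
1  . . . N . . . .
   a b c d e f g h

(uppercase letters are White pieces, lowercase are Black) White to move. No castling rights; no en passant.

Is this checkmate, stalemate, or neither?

White to move; white king on a7.
In check: yes, from the black knight on c6.
Legal moves for White: Ka8, Kb7.
White is in check but has 2 legal moves → neither.

neither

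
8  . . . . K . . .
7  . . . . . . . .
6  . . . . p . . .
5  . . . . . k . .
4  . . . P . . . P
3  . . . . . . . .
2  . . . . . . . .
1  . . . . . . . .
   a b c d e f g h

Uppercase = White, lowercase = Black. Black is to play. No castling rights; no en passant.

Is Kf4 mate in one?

After Kf4: white king on e8; in check: no.
White is not in check, so this cannot be checkmate.

no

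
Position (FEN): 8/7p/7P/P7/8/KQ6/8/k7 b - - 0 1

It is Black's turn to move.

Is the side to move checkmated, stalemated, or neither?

Black to move; black king on a1.
In check: no.
King squares — b1: attacked by Qb3; a2: attacked by Ka3; b2: attacked by Ka3.
Legal moves for Black: none.
Not in check and no legal moves → stalemate.

stalemate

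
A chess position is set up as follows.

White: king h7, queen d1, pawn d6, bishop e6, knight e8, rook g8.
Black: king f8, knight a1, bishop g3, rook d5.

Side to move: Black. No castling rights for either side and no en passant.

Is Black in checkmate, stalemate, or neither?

Black to move; black king on f8.
In check: yes, from the white rook on g8.
King squares — e7: attacked by Pd6; f7: attacked by Be6; g7: attacked by Kh7; e8: attacked by Rg8; g8: attacked by Be6.
Legal moves for Black: none.
In check with no legal moves → checkmate.

checkmate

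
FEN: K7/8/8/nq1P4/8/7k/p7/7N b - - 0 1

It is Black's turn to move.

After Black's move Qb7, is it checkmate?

After Qb7: white king on a8; in check: yes, from the black queen on b7.
King squares — a7: attacked by Qb7; b7: attacked by Na5; b8: attacked by Qb7.
White has no legal moves → checkmate.

yes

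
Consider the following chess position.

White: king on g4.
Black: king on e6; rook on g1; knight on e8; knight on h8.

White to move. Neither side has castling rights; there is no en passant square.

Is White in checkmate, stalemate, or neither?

neither

White to move; white king on g4.
In check: yes, from the black rook on g1.
Legal moves for White: Kh5, Kh4, Kf4, Kh3, Kf3.
White is in check but has 5 legal moves → neither.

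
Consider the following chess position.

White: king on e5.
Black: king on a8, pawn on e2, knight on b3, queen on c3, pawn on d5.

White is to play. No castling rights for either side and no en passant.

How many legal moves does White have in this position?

5

White to move; king on e5.
In check: yes, from the black queen on c3.
Legal moves: Ke6, Kd6, Kf5, Kxd5, Kf4.
Count: 5.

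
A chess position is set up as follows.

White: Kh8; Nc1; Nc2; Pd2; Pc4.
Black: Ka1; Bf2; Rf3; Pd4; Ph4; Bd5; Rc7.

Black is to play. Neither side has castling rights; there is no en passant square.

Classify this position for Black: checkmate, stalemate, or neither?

Black to move; black king on a1.
In check: yes, from the white knight on c2.
King squares — b1: available; a2: attacked by Nc1; b2: available.
Legal moves for Black: Kb2, Kb1.
Black is in check but has 2 legal moves → neither.

neither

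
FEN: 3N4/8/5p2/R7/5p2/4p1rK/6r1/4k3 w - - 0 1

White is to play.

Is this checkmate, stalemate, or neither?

White to move; white king on h3.
In check: yes, from the black rook on g3.
King squares — g2: attacked by Rg3; h2: attacked by Rg2; g3: attacked by Rg2; g4: attacked by Rg3; h4: available.
Legal moves for White: Kh4.
White is in check but has 1 legal move → neither.

neither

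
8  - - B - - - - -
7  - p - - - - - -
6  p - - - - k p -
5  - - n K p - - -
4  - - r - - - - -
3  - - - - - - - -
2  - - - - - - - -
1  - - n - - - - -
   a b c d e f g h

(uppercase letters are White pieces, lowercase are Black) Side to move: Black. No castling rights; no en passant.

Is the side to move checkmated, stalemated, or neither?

Black to move; black king on f6.
In check: no.
Legal moves for Black include: Kg7, Kf7, Ke7, Kg5, Nd7, Ne6, Ne4, Na4, N5d3, N5b3, Rh4, Rg4, Rf4, Re4, Rd4+, Rb4, Ra4, Rc3, ... (list truncated; more exist).
Black has legal moves and is not in check → neither.

neither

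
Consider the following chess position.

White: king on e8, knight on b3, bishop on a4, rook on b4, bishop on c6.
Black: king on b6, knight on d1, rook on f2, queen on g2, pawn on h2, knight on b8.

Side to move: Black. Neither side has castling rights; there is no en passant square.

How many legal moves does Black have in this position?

3

Black to move; king on b6.
In check: yes, from the white rook on b4.
Legal moves: Kc7, Ka7, Ka6.
Count: 3.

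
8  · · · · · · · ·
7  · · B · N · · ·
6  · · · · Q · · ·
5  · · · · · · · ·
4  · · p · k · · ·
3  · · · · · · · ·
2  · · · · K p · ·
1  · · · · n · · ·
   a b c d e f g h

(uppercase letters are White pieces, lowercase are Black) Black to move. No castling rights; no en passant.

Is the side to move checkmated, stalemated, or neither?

Black to move; black king on e4.
In check: yes, from the white queen on e6.
King squares — d3: attacked by Ke2; e3: attacked by Ke2; f3: attacked by Ke2; d4: available; f4: attacked by Bc7; d5: attacked by Qe6; e5: attacked by Qe6; f5: attacked by Qe6.
Legal moves for Black: Kd4.
Black is in check but has 1 legal move → neither.

neither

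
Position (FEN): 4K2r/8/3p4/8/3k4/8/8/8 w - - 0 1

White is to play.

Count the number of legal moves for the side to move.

3

White to move; king on e8.
In check: yes, from the black rook on h8.
Legal moves: Kf7, Ke7, Kd7.
Count: 3.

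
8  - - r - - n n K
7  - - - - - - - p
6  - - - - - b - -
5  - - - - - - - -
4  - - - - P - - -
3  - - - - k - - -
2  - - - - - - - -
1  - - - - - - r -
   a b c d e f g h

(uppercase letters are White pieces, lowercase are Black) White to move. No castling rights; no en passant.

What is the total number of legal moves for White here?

0

White to move; king on h8.
In check: yes, from the black bishop on f6.
Legal moves: none.
Count: 0.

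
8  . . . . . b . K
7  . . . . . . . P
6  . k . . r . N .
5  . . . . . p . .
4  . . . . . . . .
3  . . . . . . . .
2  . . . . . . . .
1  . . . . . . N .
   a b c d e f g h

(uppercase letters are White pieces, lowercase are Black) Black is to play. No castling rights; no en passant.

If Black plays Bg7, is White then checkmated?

no

After Bg7: white king on h8; in check: yes, from the black bishop on g7.
White has 2 legal replies: Kg8, Kxg7.
In check but a legal move exists → not checkmate.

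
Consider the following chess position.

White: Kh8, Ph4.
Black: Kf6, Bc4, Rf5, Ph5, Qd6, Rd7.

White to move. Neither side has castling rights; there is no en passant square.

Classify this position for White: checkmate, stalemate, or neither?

White to move; white king on h8.
In check: no.
King squares — g7: attacked by Kf6; h7: attacked by Rd7; g8: attacked by Bc4.
Legal moves for White: none.
Not in check and no legal moves → stalemate.

stalemate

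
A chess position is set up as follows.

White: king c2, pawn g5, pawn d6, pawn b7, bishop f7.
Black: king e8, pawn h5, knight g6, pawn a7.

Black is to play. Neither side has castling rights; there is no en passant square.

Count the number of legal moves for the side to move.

Black to move; king on e8.
In check: yes, from the white bishop on f7.
Legal moves: Kf8, Kd8, Kxf7, Kd7.
Count: 4.

4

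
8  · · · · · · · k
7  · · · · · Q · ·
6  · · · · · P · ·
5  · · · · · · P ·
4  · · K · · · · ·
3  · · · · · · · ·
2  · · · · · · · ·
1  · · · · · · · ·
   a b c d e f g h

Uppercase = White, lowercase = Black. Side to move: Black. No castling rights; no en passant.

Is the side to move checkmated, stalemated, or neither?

stalemate

Black to move; black king on h8.
In check: no.
King squares — g7: attacked by Pf6; h7: attacked by Qf7; g8: attacked by Qf7.
Legal moves for Black: none.
Not in check and no legal moves → stalemate.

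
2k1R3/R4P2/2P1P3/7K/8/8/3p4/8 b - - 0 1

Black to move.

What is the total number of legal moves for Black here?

Black to move; king on c8.
In check: yes, from the white rook on e8.
Legal moves: none.
Count: 0.

0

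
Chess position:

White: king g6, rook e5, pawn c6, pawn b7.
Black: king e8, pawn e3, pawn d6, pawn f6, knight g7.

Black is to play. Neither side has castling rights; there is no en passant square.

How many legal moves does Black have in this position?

5

Black to move; king on e8.
In check: yes, from the white rook on e5.
Legal moves: Kf8, Kd8, Ne6, fxe5, dxe5.
Count: 5.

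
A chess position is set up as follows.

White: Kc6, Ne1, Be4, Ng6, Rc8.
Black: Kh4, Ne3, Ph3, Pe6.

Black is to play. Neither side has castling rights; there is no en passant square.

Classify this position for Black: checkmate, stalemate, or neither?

neither

Black to move; black king on h4.
In check: yes, from the white knight on g6.
Legal moves for Black: Kh5, Kg5, Kg4, Kg3.
Black is in check but has 4 legal moves → neither.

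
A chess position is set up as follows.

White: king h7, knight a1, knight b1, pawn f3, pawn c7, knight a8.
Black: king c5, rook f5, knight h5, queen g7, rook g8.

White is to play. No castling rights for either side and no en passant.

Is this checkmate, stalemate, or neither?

checkmate

White to move; white king on h7.
In check: yes, from the black queen on g7.
King squares — g6: attacked by Qg7; h6: attacked by Qg7; g7: attacked by Nh5; g8: attacked by Qg7; h8: attacked by Qg7.
Legal moves for White: none.
In check with no legal moves → checkmate.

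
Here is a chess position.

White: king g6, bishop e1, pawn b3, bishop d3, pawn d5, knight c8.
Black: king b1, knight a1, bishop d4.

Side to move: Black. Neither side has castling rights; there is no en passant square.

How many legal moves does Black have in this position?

Black to move; king on b1.
In check: yes, from the white bishop on d3.
Legal moves: Kb2, Ka2, Kc1, Nc2.
Count: 4.

4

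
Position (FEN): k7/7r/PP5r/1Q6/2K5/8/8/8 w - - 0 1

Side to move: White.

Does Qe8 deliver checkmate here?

yes

After Qe8: black king on a8; in check: yes, from the white queen on e8.
King squares — a7: attacked by Pb6; b7: attacked by Pa6; b8: attacked by Qe8.
Black has no legal moves → checkmate.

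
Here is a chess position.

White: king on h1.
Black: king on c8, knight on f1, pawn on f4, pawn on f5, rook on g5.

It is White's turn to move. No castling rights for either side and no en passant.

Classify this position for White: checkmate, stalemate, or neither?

White to move; white king on h1.
In check: no.
King squares — g1: attacked by Rg5; g2: attacked by Rg5; h2: attacked by Nf1.
Legal moves for White: none.
Not in check and no legal moves → stalemate.

stalemate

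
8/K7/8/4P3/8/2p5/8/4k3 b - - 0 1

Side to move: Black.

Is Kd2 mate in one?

no

After Kd2: white king on a7; in check: no.
White is not in check, so this cannot be checkmate.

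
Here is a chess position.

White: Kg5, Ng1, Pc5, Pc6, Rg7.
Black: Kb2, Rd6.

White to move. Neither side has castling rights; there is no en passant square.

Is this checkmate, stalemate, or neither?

White to move; white king on g5.
In check: no.
Legal moves for White include: Rg8, Rh7, Rf7, Re7, Rd7, Rc7, Rb7+, Ra7, Rg6, Kh5, Kf5, Kh4, Kg4, Kf4, Nh3, Nf3, Ne2, cxd6, ... (list truncated; more exist).
White has legal moves and is not in check → neither.

neither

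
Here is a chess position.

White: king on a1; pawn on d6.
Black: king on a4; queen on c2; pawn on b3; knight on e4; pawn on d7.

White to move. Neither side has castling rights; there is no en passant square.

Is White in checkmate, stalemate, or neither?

stalemate

White to move; white king on a1.
In check: no.
King squares — b1: attacked by Qc2; a2: attacked by Qc2; b2: attacked by Qc2.
Legal moves for White: none.
Not in check and no legal moves → stalemate.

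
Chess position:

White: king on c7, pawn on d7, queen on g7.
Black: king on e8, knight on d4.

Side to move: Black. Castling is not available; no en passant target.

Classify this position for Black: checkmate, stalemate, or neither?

checkmate

Black to move; black king on e8.
In check: yes, from the white pawn on d7.
King squares — d7: attacked by Kc7; e7: attacked by Qg7; f7: attacked by Qg7; d8: attacked by Kc7; f8: attacked by Qg7.
Legal moves for Black: none.
In check with no legal moves → checkmate.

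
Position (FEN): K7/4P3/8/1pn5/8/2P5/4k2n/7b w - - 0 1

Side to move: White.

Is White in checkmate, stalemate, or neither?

White to move; white king on a8.
In check: yes, from the black bishop on h1.
King squares — a7: available; b7: attacked by Bh1; b8: available.
Legal moves for White: Kb8, Ka7.
White is in check but has 2 legal moves → neither.

neither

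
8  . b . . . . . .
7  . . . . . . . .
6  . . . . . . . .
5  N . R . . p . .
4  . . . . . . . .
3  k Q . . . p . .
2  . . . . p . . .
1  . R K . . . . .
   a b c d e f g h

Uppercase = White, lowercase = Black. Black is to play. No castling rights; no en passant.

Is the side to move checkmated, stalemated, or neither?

Black to move; black king on a3.
In check: yes, from the white queen on b3.
King squares — a2: attacked by Qb3; b2: attacked by Rb1; b3: attacked by Rb1; a4: attacked by Qb3; b4: attacked by Qb3.
Legal moves for Black: none.
In check with no legal moves → checkmate.

checkmate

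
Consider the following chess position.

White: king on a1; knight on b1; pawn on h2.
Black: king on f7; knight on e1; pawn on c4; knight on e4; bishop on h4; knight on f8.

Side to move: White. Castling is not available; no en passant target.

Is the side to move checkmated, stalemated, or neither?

neither

White to move; white king on a1.
In check: no.
Legal moves for White: Nc3, Na3, Nd2, Kb2, Ka2, h3.
White has 6 legal moves and is not in check → neither.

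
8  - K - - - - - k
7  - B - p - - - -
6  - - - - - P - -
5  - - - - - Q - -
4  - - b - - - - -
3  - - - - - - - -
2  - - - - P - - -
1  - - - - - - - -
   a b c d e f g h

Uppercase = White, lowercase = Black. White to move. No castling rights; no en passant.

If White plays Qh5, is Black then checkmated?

After Qh5: black king on h8; in check: yes, from the white queen on h5.
Black has 1 legal reply: Kg8.
In check but a legal move exists → not checkmate.

no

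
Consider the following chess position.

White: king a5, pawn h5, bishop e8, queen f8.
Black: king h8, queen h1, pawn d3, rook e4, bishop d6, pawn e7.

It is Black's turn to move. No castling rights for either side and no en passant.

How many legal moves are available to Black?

Black to move; king on h8.
In check: yes, from the white queen on f8.
Legal moves: Kh7.
Count: 1.

1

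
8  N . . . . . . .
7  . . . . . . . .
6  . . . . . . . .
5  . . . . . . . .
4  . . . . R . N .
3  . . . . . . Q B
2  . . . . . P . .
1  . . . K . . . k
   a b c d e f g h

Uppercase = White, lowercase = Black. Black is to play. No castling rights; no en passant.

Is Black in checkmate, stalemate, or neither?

Black to move; black king on h1.
In check: no.
King squares — g1: attacked by Qg3; g2: attacked by Qg3; h2: attacked by Qg3.
Legal moves for Black: none.
Not in check and no legal moves → stalemate.

stalemate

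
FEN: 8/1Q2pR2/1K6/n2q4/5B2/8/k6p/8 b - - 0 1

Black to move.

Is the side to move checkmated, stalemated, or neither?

neither

Black to move; black king on a2.
In check: no.
Legal moves for Black include: Qd8+, Qxf7, Qd7, Qxb7+, Qe6+, Qd6+, Qc6+, Qh5, Qg5, Qf5, Qe5, Qc5+, Qb5+, Qe4, Qd4+, Qc4, Qf3, Qd3, ... (list truncated; more exist).
Black has legal moves and is not in check → neither.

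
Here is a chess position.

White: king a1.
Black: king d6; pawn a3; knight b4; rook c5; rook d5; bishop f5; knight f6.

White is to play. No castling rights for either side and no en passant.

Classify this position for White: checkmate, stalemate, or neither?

White to move; white king on a1.
In check: no.
King squares — b1: attacked by Bf5; a2: attacked by Nb4; b2: attacked by Pa3.
Legal moves for White: none.
Not in check and no legal moves → stalemate.

stalemate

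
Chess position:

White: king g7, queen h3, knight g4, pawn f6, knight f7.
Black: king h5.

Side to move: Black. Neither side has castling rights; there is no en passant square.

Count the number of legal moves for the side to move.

Black to move; king on h5.
In check: yes, from the white queen on h3.
Legal moves: none.
Count: 0.

0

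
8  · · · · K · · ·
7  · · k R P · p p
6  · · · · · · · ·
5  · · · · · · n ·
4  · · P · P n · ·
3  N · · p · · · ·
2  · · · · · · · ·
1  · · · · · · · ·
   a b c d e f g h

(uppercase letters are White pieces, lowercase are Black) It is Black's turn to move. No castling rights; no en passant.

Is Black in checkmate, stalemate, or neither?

neither

Black to move; black king on c7.
In check: yes, from the white rook on d7.
King squares — b6: available; c6: available; d6: attacked by Rd7; b7: attacked by Rd7; d7: attacked by Ke8; b8: available; c8: available; d8: attacked by Rd7.
Legal moves for Black: Kc8, Kb8, Kc6, Kb6.
Black is in check but has 4 legal moves → neither.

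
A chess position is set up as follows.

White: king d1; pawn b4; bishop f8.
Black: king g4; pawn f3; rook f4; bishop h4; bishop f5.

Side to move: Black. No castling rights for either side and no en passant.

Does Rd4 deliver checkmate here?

After Rd4: white king on d1; in check: yes, from the black rook on d4.
White has 1 legal reply: Kc1.
In check but a legal move exists → not checkmate.

no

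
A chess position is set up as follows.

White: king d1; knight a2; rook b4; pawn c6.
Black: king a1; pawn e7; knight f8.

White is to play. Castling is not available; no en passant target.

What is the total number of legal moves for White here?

22

White to move; king on d1.
In check: no.
Legal moves: Rb8, Rb7, Rb6, Rb5, Rh4, Rg4, Rf4, Re4, Rd4, Rc4, Ra4, Rb3, Rb2, Rb1+, Nc3, Nc1, Ke2, Kd2, Kc2, Ke1, Kc1, c7.
Count: 22.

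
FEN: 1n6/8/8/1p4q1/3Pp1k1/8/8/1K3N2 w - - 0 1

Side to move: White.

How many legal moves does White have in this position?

White to move; king on b1.
In check: no.
Legal moves: Ng3, Ne3+, Nh2+, Nd2, Kc2, Kb2, Ka2, Ka1, d5.
Count: 9.

9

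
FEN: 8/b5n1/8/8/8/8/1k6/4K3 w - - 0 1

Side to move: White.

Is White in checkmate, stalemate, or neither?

neither

White to move; white king on e1.
In check: no.
Legal moves for White: Ke2, Kd2, Kf1, Kd1.
White has 4 legal moves and is not in check → neither.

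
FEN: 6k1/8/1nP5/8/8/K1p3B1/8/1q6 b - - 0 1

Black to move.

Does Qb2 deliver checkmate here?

yes

After Qb2: white king on a3; in check: yes, from the black queen on b2.
King squares — a2: attacked by Qb2; b2: attacked by Pc3; b3: attacked by Qb2; a4: attacked by Nb6; b4: attacked by Qb2.
White has no legal moves → checkmate.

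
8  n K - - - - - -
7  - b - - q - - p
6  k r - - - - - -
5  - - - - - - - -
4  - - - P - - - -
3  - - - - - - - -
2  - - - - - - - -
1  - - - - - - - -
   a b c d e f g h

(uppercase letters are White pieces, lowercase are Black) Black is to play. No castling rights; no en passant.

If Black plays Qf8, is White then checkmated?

yes

After Qf8: white king on b8; in check: yes, from the black queen on f8.
King squares — a7: attacked by Ka6; b7: attacked by Ka6; c7: attacked by Na8; a8: attacked by Bb7; c8: attacked by Bb7.
White has no legal moves → checkmate.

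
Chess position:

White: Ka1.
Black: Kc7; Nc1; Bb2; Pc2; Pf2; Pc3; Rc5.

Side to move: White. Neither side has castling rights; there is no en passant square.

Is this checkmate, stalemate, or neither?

White to move; white king on a1.
In check: yes, from the black bishop on b2.
King squares — b1: attacked by Pc2; a2: attacked by Nc1; b2: attacked by Pc3.
Legal moves for White: none.
In check with no legal moves → checkmate.

checkmate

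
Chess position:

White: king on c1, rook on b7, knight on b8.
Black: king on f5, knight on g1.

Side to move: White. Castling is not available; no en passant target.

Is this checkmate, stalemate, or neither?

White to move; white king on c1.
In check: no.
Legal moves for White include: Nd7, Nc6, Na6, Rh7, Rg7, Rf7+, Re7, Rd7, Rc7, Ra7, Rb6, Rb5+, Rb4, Rb3, Rb2, Rb1, Kd2, Kc2, ... (list truncated; more exist).
White has legal moves and is not in check → neither.

neither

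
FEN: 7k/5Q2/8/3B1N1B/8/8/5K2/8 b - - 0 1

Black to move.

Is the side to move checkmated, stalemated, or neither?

Black to move; black king on h8.
In check: no.
King squares — g7: attacked by Nf5; h7: attacked by Qf7; g8: attacked by Qf7.
Legal moves for Black: none.
Not in check and no legal moves → stalemate.

stalemate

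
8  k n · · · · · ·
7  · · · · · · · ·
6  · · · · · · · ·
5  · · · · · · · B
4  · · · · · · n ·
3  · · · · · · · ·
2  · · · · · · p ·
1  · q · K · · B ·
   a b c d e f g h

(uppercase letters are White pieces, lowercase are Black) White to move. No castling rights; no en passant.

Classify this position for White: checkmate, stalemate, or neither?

neither

White to move; white king on d1.
In check: yes, from the black queen on b1.
King squares — c1: attacked by Qb1; e1: attacked by Qb1; c2: attacked by Qb1; d2: available; e2: available.
Legal moves for White: Ke2, Kd2.
White is in check but has 2 legal moves → neither.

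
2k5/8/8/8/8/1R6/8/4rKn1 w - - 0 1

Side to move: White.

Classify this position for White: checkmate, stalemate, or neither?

neither

White to move; white king on f1.
In check: yes, from the black rook on e1.
King squares — e1: available; g1: attacked by Re1; e2: attacked by Re1; f2: available; g2: available.
Legal moves for White: Kg2, Kf2, Kxe1.
White is in check but has 3 legal moves → neither.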